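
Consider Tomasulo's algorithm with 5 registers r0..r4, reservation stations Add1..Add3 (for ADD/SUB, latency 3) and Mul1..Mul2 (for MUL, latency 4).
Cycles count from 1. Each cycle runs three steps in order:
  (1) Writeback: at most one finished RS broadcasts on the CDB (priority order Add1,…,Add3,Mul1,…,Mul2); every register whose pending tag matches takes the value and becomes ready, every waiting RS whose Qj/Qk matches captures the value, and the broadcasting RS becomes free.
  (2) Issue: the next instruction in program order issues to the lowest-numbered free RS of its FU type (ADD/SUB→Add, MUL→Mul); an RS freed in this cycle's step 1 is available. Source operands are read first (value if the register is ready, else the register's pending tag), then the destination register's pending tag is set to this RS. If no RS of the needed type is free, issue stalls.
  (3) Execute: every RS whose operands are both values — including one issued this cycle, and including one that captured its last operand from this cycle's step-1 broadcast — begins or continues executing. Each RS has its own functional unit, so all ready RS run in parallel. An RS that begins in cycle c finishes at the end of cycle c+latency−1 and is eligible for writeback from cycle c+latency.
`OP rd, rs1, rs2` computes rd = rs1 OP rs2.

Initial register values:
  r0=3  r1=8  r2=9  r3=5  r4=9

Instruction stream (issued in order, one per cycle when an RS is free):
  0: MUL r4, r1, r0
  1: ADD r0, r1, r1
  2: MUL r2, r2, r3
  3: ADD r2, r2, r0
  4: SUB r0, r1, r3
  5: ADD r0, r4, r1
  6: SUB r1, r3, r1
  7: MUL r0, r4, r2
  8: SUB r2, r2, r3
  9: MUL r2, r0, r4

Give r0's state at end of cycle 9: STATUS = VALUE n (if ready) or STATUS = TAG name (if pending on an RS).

cycle 1: issue MUL r4<-Mul1 // r0:3,r1:8,r2:9,r3:5,r4:Mul1
cycle 2: issue ADD r0<-Add1 // r0:Add1,r1:8,r2:9,r3:5,r4:Mul1
cycle 3: issue MUL r2<-Mul2 // r0:Add1,r1:8,r2:Mul2,r3:5,r4:Mul1
cycle 4: issue ADD r2<-Add2 // r0:Add1,r1:8,r2:Add2,r3:5,r4:Mul1
cycle 5: CDB Add1=16; issue SUB r0<-Add1 // r0:Add1,r1:8,r2:Add2,r3:5,r4:Mul1
cycle 6: CDB Mul1=24; issue ADD r0<-Add3 // r0:Add3,r1:8,r2:Add2,r3:5,r4:24
cycle 7: CDB Mul2=45; stall // r0:Add3,r1:8,r2:Add2,r3:5,r4:24
cycle 8: CDB Add1=3; issue SUB r1<-Add1 // r0:Add3,r1:Add1,r2:Add2,r3:5,r4:24
cycle 9: CDB Add3=32; issue MUL r0<-Mul1 // r0:Mul1,r1:Add1,r2:Add2,r3:5,r4:24

STATUS = TAG Mul1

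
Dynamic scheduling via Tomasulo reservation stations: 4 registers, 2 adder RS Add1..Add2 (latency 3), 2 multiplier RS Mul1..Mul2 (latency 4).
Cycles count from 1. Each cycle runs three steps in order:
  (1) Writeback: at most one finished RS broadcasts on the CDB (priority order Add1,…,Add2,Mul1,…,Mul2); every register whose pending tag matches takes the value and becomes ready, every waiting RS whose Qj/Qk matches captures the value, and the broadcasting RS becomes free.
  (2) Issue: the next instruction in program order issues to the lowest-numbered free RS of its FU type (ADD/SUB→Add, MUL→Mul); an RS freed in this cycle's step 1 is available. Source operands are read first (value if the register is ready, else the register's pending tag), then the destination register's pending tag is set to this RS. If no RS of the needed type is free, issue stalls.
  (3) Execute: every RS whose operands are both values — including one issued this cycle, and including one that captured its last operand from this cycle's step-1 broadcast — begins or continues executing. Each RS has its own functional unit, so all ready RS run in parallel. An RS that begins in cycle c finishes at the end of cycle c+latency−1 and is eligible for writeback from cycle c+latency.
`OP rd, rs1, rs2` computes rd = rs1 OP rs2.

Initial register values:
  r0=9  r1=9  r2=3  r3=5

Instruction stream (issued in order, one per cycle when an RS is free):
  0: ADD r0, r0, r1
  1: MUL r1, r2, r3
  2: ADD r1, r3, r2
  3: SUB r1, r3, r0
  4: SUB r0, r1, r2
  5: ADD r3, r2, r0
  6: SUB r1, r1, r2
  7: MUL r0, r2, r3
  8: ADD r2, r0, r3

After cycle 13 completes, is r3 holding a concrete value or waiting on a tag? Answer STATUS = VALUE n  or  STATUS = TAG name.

STATUS = VALUE -13

  c1: issue ADD r0<-Add1  regs: r0:Add1,r1:9,r2:3,r3:5
  c2: issue MUL r1<-Mul1  regs: r0:Add1,r1:Mul1,r2:3,r3:5
  c3: issue ADD r1<-Add2  regs: r0:Add1,r1:Add2,r2:3,r3:5
  c4: CDB Add1=18; issue SUB r1<-Add1  regs: r0:18,r1:Add1,r2:3,r3:5
  c5: stall  regs: r0:18,r1:Add1,r2:3,r3:5
  c6: CDB Add2=8; issue SUB r0<-Add2  regs: r0:Add2,r1:Add1,r2:3,r3:5
  c7: CDB Add1=-13; issue ADD r3<-Add1  regs: r0:Add2,r1:-13,r2:3,r3:Add1
  c8: CDB Mul1=15; stall  regs: r0:Add2,r1:-13,r2:3,r3:Add1
  c9: stall  regs: r0:Add2,r1:-13,r2:3,r3:Add1
  c10: CDB Add2=-16; issue SUB r1<-Add2  regs: r0:-16,r1:Add2,r2:3,r3:Add1
  c11: issue MUL r0<-Mul1  regs: r0:Mul1,r1:Add2,r2:3,r3:Add1
  c12: stall  regs: r0:Mul1,r1:Add2,r2:3,r3:Add1
  c13: CDB Add1=-13; issue ADD r2<-Add1  regs: r0:Mul1,r1:Add2,r2:Add1,r3:-13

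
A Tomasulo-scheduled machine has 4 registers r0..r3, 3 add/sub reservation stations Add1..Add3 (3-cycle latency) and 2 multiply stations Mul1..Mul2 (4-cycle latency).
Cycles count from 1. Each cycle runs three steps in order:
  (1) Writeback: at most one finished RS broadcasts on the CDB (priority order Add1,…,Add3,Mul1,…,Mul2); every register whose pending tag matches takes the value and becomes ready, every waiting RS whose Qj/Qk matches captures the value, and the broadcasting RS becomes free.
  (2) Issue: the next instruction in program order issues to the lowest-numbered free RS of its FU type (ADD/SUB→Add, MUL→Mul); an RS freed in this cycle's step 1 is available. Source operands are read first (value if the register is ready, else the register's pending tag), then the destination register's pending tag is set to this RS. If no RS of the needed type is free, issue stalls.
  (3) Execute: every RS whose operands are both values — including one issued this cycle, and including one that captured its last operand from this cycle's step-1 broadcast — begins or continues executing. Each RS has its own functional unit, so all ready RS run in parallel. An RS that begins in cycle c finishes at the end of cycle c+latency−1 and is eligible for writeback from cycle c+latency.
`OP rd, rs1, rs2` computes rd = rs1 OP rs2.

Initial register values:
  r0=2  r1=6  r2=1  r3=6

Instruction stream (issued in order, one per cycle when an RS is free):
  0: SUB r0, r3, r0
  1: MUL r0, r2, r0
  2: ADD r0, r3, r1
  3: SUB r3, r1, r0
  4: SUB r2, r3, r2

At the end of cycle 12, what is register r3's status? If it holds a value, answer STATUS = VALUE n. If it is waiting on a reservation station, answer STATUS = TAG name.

cycle 1: issue SUB r0<-Add1 // r0:Add1,r1:6,r2:1,r3:6
cycle 2: issue MUL r0<-Mul1 // r0:Mul1,r1:6,r2:1,r3:6
cycle 3: issue ADD r0<-Add2 // r0:Add2,r1:6,r2:1,r3:6
cycle 4: CDB Add1=4; issue SUB r3<-Add1 // r0:Add2,r1:6,r2:1,r3:Add1
cycle 5: issue SUB r2<-Add3 // r0:Add2,r1:6,r2:Add3,r3:Add1
cycle 6: CDB Add2=12 // r0:12,r1:6,r2:Add3,r3:Add1
cycle 7: - // r0:12,r1:6,r2:Add3,r3:Add1
cycle 8: CDB Mul1=4 // r0:12,r1:6,r2:Add3,r3:Add1
cycle 9: CDB Add1=-6 // r0:12,r1:6,r2:Add3,r3:-6
cycle 10: - // r0:12,r1:6,r2:Add3,r3:-6
cycle 11: - // r0:12,r1:6,r2:Add3,r3:-6
cycle 12: CDB Add3=-7 // r0:12,r1:6,r2:-7,r3:-6

STATUS = VALUE -6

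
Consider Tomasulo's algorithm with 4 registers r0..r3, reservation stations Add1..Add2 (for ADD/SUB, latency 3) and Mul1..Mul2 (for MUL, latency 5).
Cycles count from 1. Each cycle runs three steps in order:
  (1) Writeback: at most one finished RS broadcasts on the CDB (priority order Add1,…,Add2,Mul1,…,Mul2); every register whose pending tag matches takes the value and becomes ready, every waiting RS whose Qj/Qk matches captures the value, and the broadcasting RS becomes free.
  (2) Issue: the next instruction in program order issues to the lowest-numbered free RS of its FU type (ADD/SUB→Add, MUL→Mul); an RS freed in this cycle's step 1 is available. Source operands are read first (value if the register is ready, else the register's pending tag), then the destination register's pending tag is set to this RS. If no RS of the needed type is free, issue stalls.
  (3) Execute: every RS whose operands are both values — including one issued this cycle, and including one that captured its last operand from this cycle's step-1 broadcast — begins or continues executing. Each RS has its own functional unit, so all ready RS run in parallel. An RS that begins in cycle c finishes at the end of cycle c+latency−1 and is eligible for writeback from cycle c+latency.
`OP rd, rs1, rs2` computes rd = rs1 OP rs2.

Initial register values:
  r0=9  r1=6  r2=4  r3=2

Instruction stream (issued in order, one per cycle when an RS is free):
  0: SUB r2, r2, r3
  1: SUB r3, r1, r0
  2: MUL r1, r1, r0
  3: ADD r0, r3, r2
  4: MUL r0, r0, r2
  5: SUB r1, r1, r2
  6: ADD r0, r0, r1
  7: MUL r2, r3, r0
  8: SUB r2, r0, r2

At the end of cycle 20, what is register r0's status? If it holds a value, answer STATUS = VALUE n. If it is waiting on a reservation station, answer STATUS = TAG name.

STATUS = VALUE 50

  c1: issue SUB r2<-Add1  regs: r0:9,r1:6,r2:Add1,r3:2
  c2: issue SUB r3<-Add2  regs: r0:9,r1:6,r2:Add1,r3:Add2
  c3: issue MUL r1<-Mul1  regs: r0:9,r1:Mul1,r2:Add1,r3:Add2
  c4: CDB Add1=2; issue ADD r0<-Add1  regs: r0:Add1,r1:Mul1,r2:2,r3:Add2
  c5: CDB Add2=-3; issue MUL r0<-Mul2  regs: r0:Mul2,r1:Mul1,r2:2,r3:-3
  c6: issue SUB r1<-Add2  regs: r0:Mul2,r1:Add2,r2:2,r3:-3
  c7: stall  regs: r0:Mul2,r1:Add2,r2:2,r3:-3
  c8: CDB Add1=-1; issue ADD r0<-Add1  regs: r0:Add1,r1:Add2,r2:2,r3:-3
  c9: CDB Mul1=54; issue MUL r2<-Mul1  regs: r0:Add1,r1:Add2,r2:Mul1,r3:-3
  c10: stall  regs: r0:Add1,r1:Add2,r2:Mul1,r3:-3
  c11: stall  regs: r0:Add1,r1:Add2,r2:Mul1,r3:-3
  c12: CDB Add2=52; issue SUB r2<-Add2  regs: r0:Add1,r1:52,r2:Add2,r3:-3
  c13: CDB Mul2=-2  regs: r0:Add1,r1:52,r2:Add2,r3:-3
  c14: -  regs: r0:Add1,r1:52,r2:Add2,r3:-3
  c15: -  regs: r0:Add1,r1:52,r2:Add2,r3:-3
  c16: CDB Add1=50  regs: r0:50,r1:52,r2:Add2,r3:-3
  c17: -  regs: r0:50,r1:52,r2:Add2,r3:-3
  c18: -  regs: r0:50,r1:52,r2:Add2,r3:-3
  c19: -  regs: r0:50,r1:52,r2:Add2,r3:-3
  c20: -  regs: r0:50,r1:52,r2:Add2,r3:-3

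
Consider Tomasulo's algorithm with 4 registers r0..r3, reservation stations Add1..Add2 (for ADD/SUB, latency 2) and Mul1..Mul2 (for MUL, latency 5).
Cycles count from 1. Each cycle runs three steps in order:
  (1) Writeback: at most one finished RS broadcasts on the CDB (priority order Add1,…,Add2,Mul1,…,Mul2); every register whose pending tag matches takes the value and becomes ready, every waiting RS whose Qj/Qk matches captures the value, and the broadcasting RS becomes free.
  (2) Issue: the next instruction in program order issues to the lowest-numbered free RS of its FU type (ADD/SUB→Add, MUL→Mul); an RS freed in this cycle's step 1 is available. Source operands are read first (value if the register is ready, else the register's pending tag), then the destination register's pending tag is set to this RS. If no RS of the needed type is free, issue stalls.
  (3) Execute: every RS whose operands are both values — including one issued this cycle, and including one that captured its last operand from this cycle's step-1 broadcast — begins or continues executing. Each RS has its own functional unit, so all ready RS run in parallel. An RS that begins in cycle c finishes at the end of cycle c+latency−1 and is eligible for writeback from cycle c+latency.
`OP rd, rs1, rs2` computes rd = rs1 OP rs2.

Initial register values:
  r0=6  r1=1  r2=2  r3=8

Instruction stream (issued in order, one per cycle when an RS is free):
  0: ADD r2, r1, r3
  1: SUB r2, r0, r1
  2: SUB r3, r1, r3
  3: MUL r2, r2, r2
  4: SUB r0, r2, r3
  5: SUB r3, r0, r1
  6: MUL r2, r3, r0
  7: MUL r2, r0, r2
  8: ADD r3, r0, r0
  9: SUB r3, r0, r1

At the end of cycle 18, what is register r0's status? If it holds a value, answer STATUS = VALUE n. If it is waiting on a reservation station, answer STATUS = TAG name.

STATUS = VALUE 32

  c1: issue ADD r2<-Add1  regs: r0:6,r1:1,r2:Add1,r3:8
  c2: issue SUB r2<-Add2  regs: r0:6,r1:1,r2:Add2,r3:8
  c3: CDB Add1=9; issue SUB r3<-Add1  regs: r0:6,r1:1,r2:Add2,r3:Add1
  c4: CDB Add2=5; issue MUL r2<-Mul1  regs: r0:6,r1:1,r2:Mul1,r3:Add1
  c5: CDB Add1=-7; issue SUB r0<-Add1  regs: r0:Add1,r1:1,r2:Mul1,r3:-7
  c6: issue SUB r3<-Add2  regs: r0:Add1,r1:1,r2:Mul1,r3:Add2
  c7: issue MUL r2<-Mul2  regs: r0:Add1,r1:1,r2:Mul2,r3:Add2
  c8: stall  regs: r0:Add1,r1:1,r2:Mul2,r3:Add2
  c9: CDB Mul1=25; issue MUL r2<-Mul1  regs: r0:Add1,r1:1,r2:Mul1,r3:Add2
  c10: stall  regs: r0:Add1,r1:1,r2:Mul1,r3:Add2
  c11: CDB Add1=32; issue ADD r3<-Add1  regs: r0:32,r1:1,r2:Mul1,r3:Add1
  c12: stall  regs: r0:32,r1:1,r2:Mul1,r3:Add1
  c13: CDB Add1=64; issue SUB r3<-Add1  regs: r0:32,r1:1,r2:Mul1,r3:Add1
  c14: CDB Add2=31  regs: r0:32,r1:1,r2:Mul1,r3:Add1
  c15: CDB Add1=31  regs: r0:32,r1:1,r2:Mul1,r3:31
  c16: -  regs: r0:32,r1:1,r2:Mul1,r3:31
  c17: -  regs: r0:32,r1:1,r2:Mul1,r3:31
  c18: -  regs: r0:32,r1:1,r2:Mul1,r3:31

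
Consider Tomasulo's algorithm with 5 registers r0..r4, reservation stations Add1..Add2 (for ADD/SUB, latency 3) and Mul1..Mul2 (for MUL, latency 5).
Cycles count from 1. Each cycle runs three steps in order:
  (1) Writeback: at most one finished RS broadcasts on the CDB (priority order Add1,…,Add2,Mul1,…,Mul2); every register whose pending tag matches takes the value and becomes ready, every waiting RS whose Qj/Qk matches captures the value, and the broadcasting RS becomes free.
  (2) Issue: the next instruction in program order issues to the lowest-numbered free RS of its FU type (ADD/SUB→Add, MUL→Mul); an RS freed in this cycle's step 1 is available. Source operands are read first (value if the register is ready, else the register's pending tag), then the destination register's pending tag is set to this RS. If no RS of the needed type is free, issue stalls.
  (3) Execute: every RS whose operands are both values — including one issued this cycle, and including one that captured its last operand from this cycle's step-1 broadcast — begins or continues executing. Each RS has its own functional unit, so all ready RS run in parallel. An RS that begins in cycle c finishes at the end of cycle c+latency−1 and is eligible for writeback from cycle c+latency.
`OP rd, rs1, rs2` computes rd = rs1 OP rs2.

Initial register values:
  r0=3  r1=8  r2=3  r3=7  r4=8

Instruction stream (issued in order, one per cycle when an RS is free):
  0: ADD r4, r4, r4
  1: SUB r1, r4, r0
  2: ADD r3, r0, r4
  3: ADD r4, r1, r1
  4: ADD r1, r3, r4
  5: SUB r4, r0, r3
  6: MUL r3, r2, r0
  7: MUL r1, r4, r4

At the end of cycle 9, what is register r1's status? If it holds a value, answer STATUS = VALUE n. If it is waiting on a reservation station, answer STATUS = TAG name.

cycle 1: issue ADD r4<-Add1 // r0:3,r1:8,r2:3,r3:7,r4:Add1
cycle 2: issue SUB r1<-Add2 // r0:3,r1:Add2,r2:3,r3:7,r4:Add1
cycle 3: stall // r0:3,r1:Add2,r2:3,r3:7,r4:Add1
cycle 4: CDB Add1=16; issue ADD r3<-Add1 // r0:3,r1:Add2,r2:3,r3:Add1,r4:16
cycle 5: stall // r0:3,r1:Add2,r2:3,r3:Add1,r4:16
cycle 6: stall // r0:3,r1:Add2,r2:3,r3:Add1,r4:16
cycle 7: CDB Add1=19; issue ADD r4<-Add1 // r0:3,r1:Add2,r2:3,r3:19,r4:Add1
cycle 8: CDB Add2=13; issue ADD r1<-Add2 // r0:3,r1:Add2,r2:3,r3:19,r4:Add1
cycle 9: stall // r0:3,r1:Add2,r2:3,r3:19,r4:Add1

STATUS = TAG Add2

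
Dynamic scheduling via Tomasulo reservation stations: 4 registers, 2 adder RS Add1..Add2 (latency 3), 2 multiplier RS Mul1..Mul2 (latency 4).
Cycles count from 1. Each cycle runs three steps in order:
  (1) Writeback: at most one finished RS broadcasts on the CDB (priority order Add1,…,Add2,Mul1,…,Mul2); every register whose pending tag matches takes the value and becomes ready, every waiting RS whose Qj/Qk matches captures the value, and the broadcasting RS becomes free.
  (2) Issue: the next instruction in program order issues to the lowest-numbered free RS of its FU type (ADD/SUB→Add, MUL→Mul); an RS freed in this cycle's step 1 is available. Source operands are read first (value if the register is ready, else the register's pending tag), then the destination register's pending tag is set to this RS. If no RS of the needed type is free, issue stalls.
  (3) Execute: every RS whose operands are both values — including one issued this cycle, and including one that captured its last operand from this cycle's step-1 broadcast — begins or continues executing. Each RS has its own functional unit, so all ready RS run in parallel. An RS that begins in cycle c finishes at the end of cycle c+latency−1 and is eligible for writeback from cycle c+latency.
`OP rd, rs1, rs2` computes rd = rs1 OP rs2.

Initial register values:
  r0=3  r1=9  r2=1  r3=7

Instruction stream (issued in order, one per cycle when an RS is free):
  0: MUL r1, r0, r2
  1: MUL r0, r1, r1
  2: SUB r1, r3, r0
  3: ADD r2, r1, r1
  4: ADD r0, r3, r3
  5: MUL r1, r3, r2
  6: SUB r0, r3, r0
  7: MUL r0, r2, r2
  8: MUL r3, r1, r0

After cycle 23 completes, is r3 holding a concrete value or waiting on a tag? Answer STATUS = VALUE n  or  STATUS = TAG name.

STATUS = TAG Mul1

cycle 1: issue MUL r1<-Mul1 // r0:3,r1:Mul1,r2:1,r3:7
cycle 2: issue MUL r0<-Mul2 // r0:Mul2,r1:Mul1,r2:1,r3:7
cycle 3: issue SUB r1<-Add1 // r0:Mul2,r1:Add1,r2:1,r3:7
cycle 4: issue ADD r2<-Add2 // r0:Mul2,r1:Add1,r2:Add2,r3:7
cycle 5: CDB Mul1=3; stall // r0:Mul2,r1:Add1,r2:Add2,r3:7
cycle 6: stall // r0:Mul2,r1:Add1,r2:Add2,r3:7
cycle 7: stall // r0:Mul2,r1:Add1,r2:Add2,r3:7
cycle 8: stall // r0:Mul2,r1:Add1,r2:Add2,r3:7
cycle 9: CDB Mul2=9; stall // r0:9,r1:Add1,r2:Add2,r3:7
cycle 10: stall // r0:9,r1:Add1,r2:Add2,r3:7
cycle 11: stall // r0:9,r1:Add1,r2:Add2,r3:7
cycle 12: CDB Add1=-2; issue ADD r0<-Add1 // r0:Add1,r1:-2,r2:Add2,r3:7
cycle 13: issue MUL r1<-Mul1 // r0:Add1,r1:Mul1,r2:Add2,r3:7
cycle 14: stall // r0:Add1,r1:Mul1,r2:Add2,r3:7
cycle 15: CDB Add1=14; issue SUB r0<-Add1 // r0:Add1,r1:Mul1,r2:Add2,r3:7
cycle 16: CDB Add2=-4; issue MUL r0<-Mul2 // r0:Mul2,r1:Mul1,r2:-4,r3:7
cycle 17: stall // r0:Mul2,r1:Mul1,r2:-4,r3:7
cycle 18: CDB Add1=-7; stall // r0:Mul2,r1:Mul1,r2:-4,r3:7
cycle 19: stall // r0:Mul2,r1:Mul1,r2:-4,r3:7
cycle 20: CDB Mul1=-28; issue MUL r3<-Mul1 // r0:Mul2,r1:-28,r2:-4,r3:Mul1
cycle 21: CDB Mul2=16 // r0:16,r1:-28,r2:-4,r3:Mul1
cycle 22: - // r0:16,r1:-28,r2:-4,r3:Mul1
cycle 23: - // r0:16,r1:-28,r2:-4,r3:Mul1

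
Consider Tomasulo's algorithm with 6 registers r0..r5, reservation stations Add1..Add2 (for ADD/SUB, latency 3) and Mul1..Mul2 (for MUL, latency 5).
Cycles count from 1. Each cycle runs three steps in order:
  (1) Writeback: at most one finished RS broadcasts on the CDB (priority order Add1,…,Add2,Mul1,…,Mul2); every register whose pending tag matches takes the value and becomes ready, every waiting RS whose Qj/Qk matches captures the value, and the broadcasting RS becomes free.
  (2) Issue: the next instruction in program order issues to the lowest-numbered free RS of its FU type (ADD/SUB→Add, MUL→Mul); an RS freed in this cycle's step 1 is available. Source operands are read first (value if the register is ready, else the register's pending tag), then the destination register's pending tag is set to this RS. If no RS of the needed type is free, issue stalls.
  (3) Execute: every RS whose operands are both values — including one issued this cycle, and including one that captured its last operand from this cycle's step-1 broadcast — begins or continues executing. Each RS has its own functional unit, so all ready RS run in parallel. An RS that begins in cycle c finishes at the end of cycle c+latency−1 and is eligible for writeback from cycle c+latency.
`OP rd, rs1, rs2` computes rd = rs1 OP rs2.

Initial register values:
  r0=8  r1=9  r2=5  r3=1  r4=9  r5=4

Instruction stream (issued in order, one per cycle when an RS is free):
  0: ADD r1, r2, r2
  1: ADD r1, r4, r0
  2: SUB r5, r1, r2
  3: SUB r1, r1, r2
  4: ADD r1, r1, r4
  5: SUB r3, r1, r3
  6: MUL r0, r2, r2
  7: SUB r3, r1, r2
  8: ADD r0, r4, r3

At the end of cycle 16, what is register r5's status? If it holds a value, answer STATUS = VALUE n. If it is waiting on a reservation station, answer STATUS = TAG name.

STATUS = VALUE 12

cycle 1: issue ADD r1<-Add1 // r0:8,r1:Add1,r2:5,r3:1,r4:9,r5:4
cycle 2: issue ADD r1<-Add2 // r0:8,r1:Add2,r2:5,r3:1,r4:9,r5:4
cycle 3: stall // r0:8,r1:Add2,r2:5,r3:1,r4:9,r5:4
cycle 4: CDB Add1=10; issue SUB r5<-Add1 // r0:8,r1:Add2,r2:5,r3:1,r4:9,r5:Add1
cycle 5: CDB Add2=17; issue SUB r1<-Add2 // r0:8,r1:Add2,r2:5,r3:1,r4:9,r5:Add1
cycle 6: stall // r0:8,r1:Add2,r2:5,r3:1,r4:9,r5:Add1
cycle 7: stall // r0:8,r1:Add2,r2:5,r3:1,r4:9,r5:Add1
cycle 8: CDB Add1=12; issue ADD r1<-Add1 // r0:8,r1:Add1,r2:5,r3:1,r4:9,r5:12
cycle 9: CDB Add2=12; issue SUB r3<-Add2 // r0:8,r1:Add1,r2:5,r3:Add2,r4:9,r5:12
cycle 10: issue MUL r0<-Mul1 // r0:Mul1,r1:Add1,r2:5,r3:Add2,r4:9,r5:12
cycle 11: stall // r0:Mul1,r1:Add1,r2:5,r3:Add2,r4:9,r5:12
cycle 12: CDB Add1=21; issue SUB r3<-Add1 // r0:Mul1,r1:21,r2:5,r3:Add1,r4:9,r5:12
cycle 13: stall // r0:Mul1,r1:21,r2:5,r3:Add1,r4:9,r5:12
cycle 14: stall // r0:Mul1,r1:21,r2:5,r3:Add1,r4:9,r5:12
cycle 15: CDB Add1=16; issue ADD r0<-Add1 // r0:Add1,r1:21,r2:5,r3:16,r4:9,r5:12
cycle 16: CDB Add2=20 // r0:Add1,r1:21,r2:5,r3:16,r4:9,r5:12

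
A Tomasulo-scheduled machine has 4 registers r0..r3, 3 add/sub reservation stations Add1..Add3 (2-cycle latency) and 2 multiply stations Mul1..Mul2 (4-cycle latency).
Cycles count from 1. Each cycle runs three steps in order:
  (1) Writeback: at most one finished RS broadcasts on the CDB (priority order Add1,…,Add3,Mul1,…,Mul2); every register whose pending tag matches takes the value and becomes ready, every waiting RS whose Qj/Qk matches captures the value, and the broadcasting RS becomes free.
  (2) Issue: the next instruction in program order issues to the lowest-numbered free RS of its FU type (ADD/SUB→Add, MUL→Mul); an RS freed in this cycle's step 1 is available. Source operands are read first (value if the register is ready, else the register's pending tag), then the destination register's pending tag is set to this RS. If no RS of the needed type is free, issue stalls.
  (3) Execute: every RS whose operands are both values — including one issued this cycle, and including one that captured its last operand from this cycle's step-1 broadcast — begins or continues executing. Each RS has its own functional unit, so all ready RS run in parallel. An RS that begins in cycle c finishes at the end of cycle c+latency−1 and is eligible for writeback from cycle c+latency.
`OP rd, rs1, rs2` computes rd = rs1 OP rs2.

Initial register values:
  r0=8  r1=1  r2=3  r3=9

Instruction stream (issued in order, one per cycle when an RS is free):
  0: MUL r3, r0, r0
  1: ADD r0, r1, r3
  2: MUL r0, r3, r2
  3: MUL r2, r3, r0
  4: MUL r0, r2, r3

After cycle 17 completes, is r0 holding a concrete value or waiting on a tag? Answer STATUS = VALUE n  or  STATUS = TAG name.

  c1: issue MUL r3<-Mul1  regs: r0:8,r1:1,r2:3,r3:Mul1
  c2: issue ADD r0<-Add1  regs: r0:Add1,r1:1,r2:3,r3:Mul1
  c3: issue MUL r0<-Mul2  regs: r0:Mul2,r1:1,r2:3,r3:Mul1
  c4: stall  regs: r0:Mul2,r1:1,r2:3,r3:Mul1
  c5: CDB Mul1=64; issue MUL r2<-Mul1  regs: r0:Mul2,r1:1,r2:Mul1,r3:64
  c6: stall  regs: r0:Mul2,r1:1,r2:Mul1,r3:64
  c7: CDB Add1=65; stall  regs: r0:Mul2,r1:1,r2:Mul1,r3:64
  c8: stall  regs: r0:Mul2,r1:1,r2:Mul1,r3:64
  c9: CDB Mul2=192; issue MUL r0<-Mul2  regs: r0:Mul2,r1:1,r2:Mul1,r3:64
  c10: -  regs: r0:Mul2,r1:1,r2:Mul1,r3:64
  c11: -  regs: r0:Mul2,r1:1,r2:Mul1,r3:64
  c12: -  regs: r0:Mul2,r1:1,r2:Mul1,r3:64
  c13: CDB Mul1=12288  regs: r0:Mul2,r1:1,r2:12288,r3:64
  c14: -  regs: r0:Mul2,r1:1,r2:12288,r3:64
  c15: -  regs: r0:Mul2,r1:1,r2:12288,r3:64
  c16: -  regs: r0:Mul2,r1:1,r2:12288,r3:64
  c17: CDB Mul2=786432  regs: r0:786432,r1:1,r2:12288,r3:64

STATUS = VALUE 786432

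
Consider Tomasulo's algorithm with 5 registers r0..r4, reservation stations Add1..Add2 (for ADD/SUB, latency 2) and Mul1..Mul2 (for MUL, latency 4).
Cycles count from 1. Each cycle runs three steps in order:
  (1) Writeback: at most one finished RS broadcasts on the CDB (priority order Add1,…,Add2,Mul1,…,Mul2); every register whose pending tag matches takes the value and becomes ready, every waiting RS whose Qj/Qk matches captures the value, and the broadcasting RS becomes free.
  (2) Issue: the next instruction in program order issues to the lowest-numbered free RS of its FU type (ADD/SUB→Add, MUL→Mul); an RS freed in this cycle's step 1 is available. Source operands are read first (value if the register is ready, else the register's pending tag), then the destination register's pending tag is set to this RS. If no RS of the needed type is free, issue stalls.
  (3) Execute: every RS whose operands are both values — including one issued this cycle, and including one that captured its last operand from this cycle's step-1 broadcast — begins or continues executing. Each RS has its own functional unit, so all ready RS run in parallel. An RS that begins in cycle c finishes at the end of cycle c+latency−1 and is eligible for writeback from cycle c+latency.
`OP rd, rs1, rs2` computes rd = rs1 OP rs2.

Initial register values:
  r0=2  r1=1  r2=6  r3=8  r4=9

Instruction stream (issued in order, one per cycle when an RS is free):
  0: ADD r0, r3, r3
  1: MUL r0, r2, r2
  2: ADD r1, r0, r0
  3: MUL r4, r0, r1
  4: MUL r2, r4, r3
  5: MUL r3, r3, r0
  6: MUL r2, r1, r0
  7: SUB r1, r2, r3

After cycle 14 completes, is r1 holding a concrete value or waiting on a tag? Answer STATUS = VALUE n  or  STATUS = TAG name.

cycle 1: issue ADD r0<-Add1 // r0:Add1,r1:1,r2:6,r3:8,r4:9
cycle 2: issue MUL r0<-Mul1 // r0:Mul1,r1:1,r2:6,r3:8,r4:9
cycle 3: CDB Add1=16; issue ADD r1<-Add1 // r0:Mul1,r1:Add1,r2:6,r3:8,r4:9
cycle 4: issue MUL r4<-Mul2 // r0:Mul1,r1:Add1,r2:6,r3:8,r4:Mul2
cycle 5: stall // r0:Mul1,r1:Add1,r2:6,r3:8,r4:Mul2
cycle 6: CDB Mul1=36; issue MUL r2<-Mul1 // r0:36,r1:Add1,r2:Mul1,r3:8,r4:Mul2
cycle 7: stall // r0:36,r1:Add1,r2:Mul1,r3:8,r4:Mul2
cycle 8: CDB Add1=72; stall // r0:36,r1:72,r2:Mul1,r3:8,r4:Mul2
cycle 9: stall // r0:36,r1:72,r2:Mul1,r3:8,r4:Mul2
cycle 10: stall // r0:36,r1:72,r2:Mul1,r3:8,r4:Mul2
cycle 11: stall // r0:36,r1:72,r2:Mul1,r3:8,r4:Mul2
cycle 12: CDB Mul2=2592; issue MUL r3<-Mul2 // r0:36,r1:72,r2:Mul1,r3:Mul2,r4:2592
cycle 13: stall // r0:36,r1:72,r2:Mul1,r3:Mul2,r4:2592
cycle 14: stall // r0:36,r1:72,r2:Mul1,r3:Mul2,r4:2592

STATUS = VALUE 72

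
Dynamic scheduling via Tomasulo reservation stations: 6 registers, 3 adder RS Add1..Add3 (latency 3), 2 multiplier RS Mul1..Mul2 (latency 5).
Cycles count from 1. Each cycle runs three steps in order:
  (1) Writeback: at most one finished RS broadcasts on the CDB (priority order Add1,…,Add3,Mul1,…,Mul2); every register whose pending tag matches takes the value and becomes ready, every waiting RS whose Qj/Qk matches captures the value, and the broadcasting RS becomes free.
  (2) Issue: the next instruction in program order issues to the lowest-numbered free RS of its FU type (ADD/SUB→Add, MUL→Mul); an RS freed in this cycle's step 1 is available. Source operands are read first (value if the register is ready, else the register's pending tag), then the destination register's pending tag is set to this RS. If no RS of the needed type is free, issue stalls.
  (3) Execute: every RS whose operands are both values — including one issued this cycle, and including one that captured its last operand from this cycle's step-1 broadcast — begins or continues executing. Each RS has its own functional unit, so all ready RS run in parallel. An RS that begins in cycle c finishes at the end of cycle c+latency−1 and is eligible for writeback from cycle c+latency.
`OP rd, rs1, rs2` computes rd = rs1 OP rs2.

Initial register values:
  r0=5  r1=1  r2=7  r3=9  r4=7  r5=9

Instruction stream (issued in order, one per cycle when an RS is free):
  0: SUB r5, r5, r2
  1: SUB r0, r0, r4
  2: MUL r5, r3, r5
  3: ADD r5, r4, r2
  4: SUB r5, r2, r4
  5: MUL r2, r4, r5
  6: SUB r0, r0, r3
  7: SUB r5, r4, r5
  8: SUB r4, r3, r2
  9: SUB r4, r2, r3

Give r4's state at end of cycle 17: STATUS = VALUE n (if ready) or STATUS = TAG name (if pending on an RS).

STATUS = VALUE -9

c1: issue SUB r5<-Add1 | r0:5,r1:1,r2:7,r3:9,r4:7,r5:Add1
c2: issue SUB r0<-Add2 | r0:Add2,r1:1,r2:7,r3:9,r4:7,r5:Add1
c3: issue MUL r5<-Mul1 | r0:Add2,r1:1,r2:7,r3:9,r4:7,r5:Mul1
c4: CDB Add1=2; issue ADD r5<-Add1 | r0:Add2,r1:1,r2:7,r3:9,r4:7,r5:Add1
c5: CDB Add2=-2; issue SUB r5<-Add2 | r0:-2,r1:1,r2:7,r3:9,r4:7,r5:Add2
c6: issue MUL r2<-Mul2 | r0:-2,r1:1,r2:Mul2,r3:9,r4:7,r5:Add2
c7: CDB Add1=14; issue SUB r0<-Add1 | r0:Add1,r1:1,r2:Mul2,r3:9,r4:7,r5:Add2
c8: CDB Add2=0; issue SUB r5<-Add2 | r0:Add1,r1:1,r2:Mul2,r3:9,r4:7,r5:Add2
c9: CDB Mul1=18; issue SUB r4<-Add3 | r0:Add1,r1:1,r2:Mul2,r3:9,r4:Add3,r5:Add2
c10: CDB Add1=-11; issue SUB r4<-Add1 | r0:-11,r1:1,r2:Mul2,r3:9,r4:Add1,r5:Add2
c11: CDB Add2=7 | r0:-11,r1:1,r2:Mul2,r3:9,r4:Add1,r5:7
c12: - | r0:-11,r1:1,r2:Mul2,r3:9,r4:Add1,r5:7
c13: CDB Mul2=0 | r0:-11,r1:1,r2:0,r3:9,r4:Add1,r5:7
c14: - | r0:-11,r1:1,r2:0,r3:9,r4:Add1,r5:7
c15: - | r0:-11,r1:1,r2:0,r3:9,r4:Add1,r5:7
c16: CDB Add1=-9 | r0:-11,r1:1,r2:0,r3:9,r4:-9,r5:7
c17: CDB Add3=9 | r0:-11,r1:1,r2:0,r3:9,r4:-9,r5:7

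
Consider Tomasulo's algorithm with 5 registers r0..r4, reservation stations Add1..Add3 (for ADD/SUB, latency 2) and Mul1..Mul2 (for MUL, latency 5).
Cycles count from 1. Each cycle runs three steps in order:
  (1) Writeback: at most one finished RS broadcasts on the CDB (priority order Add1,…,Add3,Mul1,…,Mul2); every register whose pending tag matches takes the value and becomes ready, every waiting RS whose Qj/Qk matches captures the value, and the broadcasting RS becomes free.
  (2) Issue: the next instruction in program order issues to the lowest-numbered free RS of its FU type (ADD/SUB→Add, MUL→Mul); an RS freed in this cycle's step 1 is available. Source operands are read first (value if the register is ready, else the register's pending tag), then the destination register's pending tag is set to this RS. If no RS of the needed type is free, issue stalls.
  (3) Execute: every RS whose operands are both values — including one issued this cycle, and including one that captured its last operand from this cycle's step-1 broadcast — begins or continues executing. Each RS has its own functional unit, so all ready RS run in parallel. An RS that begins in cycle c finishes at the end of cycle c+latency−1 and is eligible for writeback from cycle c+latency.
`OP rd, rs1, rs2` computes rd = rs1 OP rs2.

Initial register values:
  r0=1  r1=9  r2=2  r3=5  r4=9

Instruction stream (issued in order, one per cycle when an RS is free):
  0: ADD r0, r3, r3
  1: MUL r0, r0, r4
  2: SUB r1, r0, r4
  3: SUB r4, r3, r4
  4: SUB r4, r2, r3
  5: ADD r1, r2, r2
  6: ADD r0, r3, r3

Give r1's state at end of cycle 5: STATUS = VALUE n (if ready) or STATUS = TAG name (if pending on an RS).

  c1: issue ADD r0<-Add1  regs: r0:Add1,r1:9,r2:2,r3:5,r4:9
  c2: issue MUL r0<-Mul1  regs: r0:Mul1,r1:9,r2:2,r3:5,r4:9
  c3: CDB Add1=10; issue SUB r1<-Add1  regs: r0:Mul1,r1:Add1,r2:2,r3:5,r4:9
  c4: issue SUB r4<-Add2  regs: r0:Mul1,r1:Add1,r2:2,r3:5,r4:Add2
  c5: issue SUB r4<-Add3  regs: r0:Mul1,r1:Add1,r2:2,r3:5,r4:Add3

STATUS = TAG Add1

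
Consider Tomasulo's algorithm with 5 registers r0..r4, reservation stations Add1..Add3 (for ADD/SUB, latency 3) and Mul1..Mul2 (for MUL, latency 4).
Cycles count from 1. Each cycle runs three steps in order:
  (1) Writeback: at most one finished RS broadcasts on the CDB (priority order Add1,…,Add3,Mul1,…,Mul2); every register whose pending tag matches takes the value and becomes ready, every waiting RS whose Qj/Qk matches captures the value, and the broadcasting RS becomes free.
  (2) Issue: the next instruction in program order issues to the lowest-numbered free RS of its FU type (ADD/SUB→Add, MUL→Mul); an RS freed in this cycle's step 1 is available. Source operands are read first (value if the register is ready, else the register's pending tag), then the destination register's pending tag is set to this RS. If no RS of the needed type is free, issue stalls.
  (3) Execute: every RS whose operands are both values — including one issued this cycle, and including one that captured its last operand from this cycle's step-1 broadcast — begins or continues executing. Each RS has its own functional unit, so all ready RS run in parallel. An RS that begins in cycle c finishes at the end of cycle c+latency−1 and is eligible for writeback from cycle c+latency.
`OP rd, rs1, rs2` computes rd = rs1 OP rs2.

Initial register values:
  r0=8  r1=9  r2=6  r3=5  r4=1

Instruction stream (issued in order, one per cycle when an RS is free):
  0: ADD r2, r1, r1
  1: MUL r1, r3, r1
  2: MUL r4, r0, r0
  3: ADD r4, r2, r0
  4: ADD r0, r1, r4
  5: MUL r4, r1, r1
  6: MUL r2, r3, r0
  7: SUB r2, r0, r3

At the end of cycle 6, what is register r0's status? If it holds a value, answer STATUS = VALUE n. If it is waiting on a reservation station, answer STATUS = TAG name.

STATUS = TAG Add2

  c1: issue ADD r2<-Add1  regs: r0:8,r1:9,r2:Add1,r3:5,r4:1
  c2: issue MUL r1<-Mul1  regs: r0:8,r1:Mul1,r2:Add1,r3:5,r4:1
  c3: issue MUL r4<-Mul2  regs: r0:8,r1:Mul1,r2:Add1,r3:5,r4:Mul2
  c4: CDB Add1=18; issue ADD r4<-Add1  regs: r0:8,r1:Mul1,r2:18,r3:5,r4:Add1
  c5: issue ADD r0<-Add2  regs: r0:Add2,r1:Mul1,r2:18,r3:5,r4:Add1
  c6: CDB Mul1=45; issue MUL r4<-Mul1  regs: r0:Add2,r1:45,r2:18,r3:5,r4:Mul1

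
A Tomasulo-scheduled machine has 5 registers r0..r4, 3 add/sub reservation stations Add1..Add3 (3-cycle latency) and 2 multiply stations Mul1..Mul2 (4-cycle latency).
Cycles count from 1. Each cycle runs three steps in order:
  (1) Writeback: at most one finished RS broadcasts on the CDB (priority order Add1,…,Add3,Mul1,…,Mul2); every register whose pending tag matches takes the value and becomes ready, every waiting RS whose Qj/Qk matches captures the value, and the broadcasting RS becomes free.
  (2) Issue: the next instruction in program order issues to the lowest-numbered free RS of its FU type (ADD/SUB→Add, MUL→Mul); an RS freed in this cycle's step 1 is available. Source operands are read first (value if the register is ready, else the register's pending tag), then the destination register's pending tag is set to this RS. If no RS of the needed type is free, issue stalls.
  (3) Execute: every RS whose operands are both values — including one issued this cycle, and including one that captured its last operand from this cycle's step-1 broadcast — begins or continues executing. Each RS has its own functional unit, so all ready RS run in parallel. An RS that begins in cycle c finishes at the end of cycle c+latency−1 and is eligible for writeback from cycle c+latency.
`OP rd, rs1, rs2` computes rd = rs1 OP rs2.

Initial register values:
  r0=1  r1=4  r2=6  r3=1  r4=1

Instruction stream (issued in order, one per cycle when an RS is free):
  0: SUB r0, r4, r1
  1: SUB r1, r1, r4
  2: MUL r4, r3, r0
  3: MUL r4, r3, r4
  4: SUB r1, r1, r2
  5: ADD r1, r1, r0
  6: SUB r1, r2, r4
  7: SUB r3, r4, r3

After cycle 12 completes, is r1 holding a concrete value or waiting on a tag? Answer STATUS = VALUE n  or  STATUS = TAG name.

STATUS = TAG Add3

  c1: issue SUB r0<-Add1  regs: r0:Add1,r1:4,r2:6,r3:1,r4:1
  c2: issue SUB r1<-Add2  regs: r0:Add1,r1:Add2,r2:6,r3:1,r4:1
  c3: issue MUL r4<-Mul1  regs: r0:Add1,r1:Add2,r2:6,r3:1,r4:Mul1
  c4: CDB Add1=-3; issue MUL r4<-Mul2  regs: r0:-3,r1:Add2,r2:6,r3:1,r4:Mul2
  c5: CDB Add2=3; issue SUB r1<-Add1  regs: r0:-3,r1:Add1,r2:6,r3:1,r4:Mul2
  c6: issue ADD r1<-Add2  regs: r0:-3,r1:Add2,r2:6,r3:1,r4:Mul2
  c7: issue SUB r1<-Add3  regs: r0:-3,r1:Add3,r2:6,r3:1,r4:Mul2
  c8: CDB Add1=-3; issue SUB r3<-Add1  regs: r0:-3,r1:Add3,r2:6,r3:Add1,r4:Mul2
  c9: CDB Mul1=-3  regs: r0:-3,r1:Add3,r2:6,r3:Add1,r4:Mul2
  c10: -  regs: r0:-3,r1:Add3,r2:6,r3:Add1,r4:Mul2
  c11: CDB Add2=-6  regs: r0:-3,r1:Add3,r2:6,r3:Add1,r4:Mul2
  c12: -  regs: r0:-3,r1:Add3,r2:6,r3:Add1,r4:Mul2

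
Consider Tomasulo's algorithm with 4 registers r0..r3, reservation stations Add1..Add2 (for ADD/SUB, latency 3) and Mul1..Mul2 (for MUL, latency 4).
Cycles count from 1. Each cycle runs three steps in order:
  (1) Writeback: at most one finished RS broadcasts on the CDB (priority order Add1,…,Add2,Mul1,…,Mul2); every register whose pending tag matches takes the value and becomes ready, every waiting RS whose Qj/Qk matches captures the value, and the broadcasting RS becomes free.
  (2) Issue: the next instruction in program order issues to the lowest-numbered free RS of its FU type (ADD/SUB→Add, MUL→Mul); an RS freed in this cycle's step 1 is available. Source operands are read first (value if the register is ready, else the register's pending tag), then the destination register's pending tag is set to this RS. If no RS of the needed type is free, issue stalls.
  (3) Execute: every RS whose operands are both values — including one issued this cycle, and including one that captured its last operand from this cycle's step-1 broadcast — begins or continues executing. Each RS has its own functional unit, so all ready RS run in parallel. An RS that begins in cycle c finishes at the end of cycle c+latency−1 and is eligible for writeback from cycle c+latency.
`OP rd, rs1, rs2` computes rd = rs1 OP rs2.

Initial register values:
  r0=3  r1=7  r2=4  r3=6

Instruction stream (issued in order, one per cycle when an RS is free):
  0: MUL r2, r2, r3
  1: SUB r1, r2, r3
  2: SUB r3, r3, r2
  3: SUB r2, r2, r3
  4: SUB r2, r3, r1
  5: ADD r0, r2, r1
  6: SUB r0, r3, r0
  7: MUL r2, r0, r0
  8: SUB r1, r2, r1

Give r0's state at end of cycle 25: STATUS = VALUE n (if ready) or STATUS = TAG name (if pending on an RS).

cycle 1: issue MUL r2<-Mul1 // r0:3,r1:7,r2:Mul1,r3:6
cycle 2: issue SUB r1<-Add1 // r0:3,r1:Add1,r2:Mul1,r3:6
cycle 3: issue SUB r3<-Add2 // r0:3,r1:Add1,r2:Mul1,r3:Add2
cycle 4: stall // r0:3,r1:Add1,r2:Mul1,r3:Add2
cycle 5: CDB Mul1=24; stall // r0:3,r1:Add1,r2:24,r3:Add2
cycle 6: stall // r0:3,r1:Add1,r2:24,r3:Add2
cycle 7: stall // r0:3,r1:Add1,r2:24,r3:Add2
cycle 8: CDB Add1=18; issue SUB r2<-Add1 // r0:3,r1:18,r2:Add1,r3:Add2
cycle 9: CDB Add2=-18; issue SUB r2<-Add2 // r0:3,r1:18,r2:Add2,r3:-18
cycle 10: stall // r0:3,r1:18,r2:Add2,r3:-18
cycle 11: stall // r0:3,r1:18,r2:Add2,r3:-18
cycle 12: CDB Add1=42; issue ADD r0<-Add1 // r0:Add1,r1:18,r2:Add2,r3:-18
cycle 13: CDB Add2=-36; issue SUB r0<-Add2 // r0:Add2,r1:18,r2:-36,r3:-18
cycle 14: issue MUL r2<-Mul1 // r0:Add2,r1:18,r2:Mul1,r3:-18
cycle 15: stall // r0:Add2,r1:18,r2:Mul1,r3:-18
cycle 16: CDB Add1=-18; issue SUB r1<-Add1 // r0:Add2,r1:Add1,r2:Mul1,r3:-18
cycle 17: - // r0:Add2,r1:Add1,r2:Mul1,r3:-18
cycle 18: - // r0:Add2,r1:Add1,r2:Mul1,r3:-18
cycle 19: CDB Add2=0 // r0:0,r1:Add1,r2:Mul1,r3:-18
cycle 20: - // r0:0,r1:Add1,r2:Mul1,r3:-18
cycle 21: - // r0:0,r1:Add1,r2:Mul1,r3:-18
cycle 22: - // r0:0,r1:Add1,r2:Mul1,r3:-18
cycle 23: CDB Mul1=0 // r0:0,r1:Add1,r2:0,r3:-18
cycle 24: - // r0:0,r1:Add1,r2:0,r3:-18
cycle 25: - // r0:0,r1:Add1,r2:0,r3:-18

STATUS = VALUE 0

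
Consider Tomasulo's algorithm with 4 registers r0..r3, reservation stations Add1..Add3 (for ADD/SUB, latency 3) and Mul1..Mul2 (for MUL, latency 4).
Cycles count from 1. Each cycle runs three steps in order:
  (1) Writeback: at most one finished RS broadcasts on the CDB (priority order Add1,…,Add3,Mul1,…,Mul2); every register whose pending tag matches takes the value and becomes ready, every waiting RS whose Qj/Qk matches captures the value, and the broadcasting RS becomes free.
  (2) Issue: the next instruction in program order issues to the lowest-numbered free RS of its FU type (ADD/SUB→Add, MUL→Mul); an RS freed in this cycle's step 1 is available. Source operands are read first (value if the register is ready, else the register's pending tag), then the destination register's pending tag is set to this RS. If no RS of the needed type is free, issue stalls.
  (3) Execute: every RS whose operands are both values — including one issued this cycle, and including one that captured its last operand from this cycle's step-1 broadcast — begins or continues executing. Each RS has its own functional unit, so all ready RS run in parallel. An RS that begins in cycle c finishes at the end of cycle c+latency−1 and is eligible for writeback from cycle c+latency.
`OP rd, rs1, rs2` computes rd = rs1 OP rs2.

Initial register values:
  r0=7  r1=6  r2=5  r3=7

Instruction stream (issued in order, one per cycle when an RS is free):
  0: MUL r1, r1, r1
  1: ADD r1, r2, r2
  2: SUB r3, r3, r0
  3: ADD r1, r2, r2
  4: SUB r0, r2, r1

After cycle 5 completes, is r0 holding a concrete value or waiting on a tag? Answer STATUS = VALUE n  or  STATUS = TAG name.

STATUS = TAG Add1

  c1: issue MUL r1<-Mul1  regs: r0:7,r1:Mul1,r2:5,r3:7
  c2: issue ADD r1<-Add1  regs: r0:7,r1:Add1,r2:5,r3:7
  c3: issue SUB r3<-Add2  regs: r0:7,r1:Add1,r2:5,r3:Add2
  c4: issue ADD r1<-Add3  regs: r0:7,r1:Add3,r2:5,r3:Add2
  c5: CDB Add1=10; issue SUB r0<-Add1  regs: r0:Add1,r1:Add3,r2:5,r3:Add2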